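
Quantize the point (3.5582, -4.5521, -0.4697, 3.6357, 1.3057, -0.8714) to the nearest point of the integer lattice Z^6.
(4, -5, 0, 4, 1, -1)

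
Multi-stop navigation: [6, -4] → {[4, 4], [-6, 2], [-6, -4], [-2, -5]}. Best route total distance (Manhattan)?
32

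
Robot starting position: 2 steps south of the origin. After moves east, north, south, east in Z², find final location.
(2, -2)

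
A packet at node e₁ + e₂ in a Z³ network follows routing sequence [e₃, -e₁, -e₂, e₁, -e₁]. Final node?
(0, 0, 1)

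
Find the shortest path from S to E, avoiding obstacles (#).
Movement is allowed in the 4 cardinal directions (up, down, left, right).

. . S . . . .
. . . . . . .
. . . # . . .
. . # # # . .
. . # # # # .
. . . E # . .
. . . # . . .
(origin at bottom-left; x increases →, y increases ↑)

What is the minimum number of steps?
8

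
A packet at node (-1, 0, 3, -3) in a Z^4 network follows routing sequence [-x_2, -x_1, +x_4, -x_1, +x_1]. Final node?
(-2, -1, 3, -2)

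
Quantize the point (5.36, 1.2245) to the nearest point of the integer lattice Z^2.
(5, 1)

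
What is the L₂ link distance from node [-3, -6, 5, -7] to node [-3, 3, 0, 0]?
12.4499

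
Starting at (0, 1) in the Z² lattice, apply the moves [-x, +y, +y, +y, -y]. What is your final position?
(-1, 3)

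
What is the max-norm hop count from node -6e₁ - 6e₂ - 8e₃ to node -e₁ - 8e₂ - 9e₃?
5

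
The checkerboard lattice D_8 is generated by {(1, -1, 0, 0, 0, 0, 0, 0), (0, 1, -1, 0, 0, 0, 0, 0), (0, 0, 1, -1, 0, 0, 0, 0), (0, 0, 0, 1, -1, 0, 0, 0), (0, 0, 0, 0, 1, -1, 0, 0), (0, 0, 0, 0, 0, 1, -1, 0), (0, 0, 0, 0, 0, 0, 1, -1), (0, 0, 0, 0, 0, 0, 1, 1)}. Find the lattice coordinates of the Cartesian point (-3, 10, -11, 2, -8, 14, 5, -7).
-3b₁ + 7b₂ - 4b₃ - 2b₄ - 10b₅ + 4b₆ + 8b₇ + b₈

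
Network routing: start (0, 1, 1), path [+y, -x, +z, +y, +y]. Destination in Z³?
(-1, 4, 2)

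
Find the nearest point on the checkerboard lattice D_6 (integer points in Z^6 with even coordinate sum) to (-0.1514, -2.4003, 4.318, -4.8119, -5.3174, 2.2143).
(0, -2, 4, -5, -5, 2)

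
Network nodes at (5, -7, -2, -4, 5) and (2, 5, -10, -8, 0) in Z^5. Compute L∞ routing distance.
12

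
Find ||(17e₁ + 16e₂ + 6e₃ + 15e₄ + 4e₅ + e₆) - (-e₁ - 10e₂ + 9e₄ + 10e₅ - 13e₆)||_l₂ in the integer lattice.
36.1109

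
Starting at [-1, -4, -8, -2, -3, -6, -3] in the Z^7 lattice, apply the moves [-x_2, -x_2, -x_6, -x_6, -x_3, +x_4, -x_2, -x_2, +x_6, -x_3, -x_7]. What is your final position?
(-1, -8, -10, -1, -3, -7, -4)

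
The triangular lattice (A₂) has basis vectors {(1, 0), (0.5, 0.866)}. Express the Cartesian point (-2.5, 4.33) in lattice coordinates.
-5b₁ + 5b₂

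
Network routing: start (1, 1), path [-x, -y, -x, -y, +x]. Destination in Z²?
(0, -1)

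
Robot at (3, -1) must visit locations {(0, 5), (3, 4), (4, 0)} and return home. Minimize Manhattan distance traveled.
20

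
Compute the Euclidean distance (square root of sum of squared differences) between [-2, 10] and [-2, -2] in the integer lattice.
12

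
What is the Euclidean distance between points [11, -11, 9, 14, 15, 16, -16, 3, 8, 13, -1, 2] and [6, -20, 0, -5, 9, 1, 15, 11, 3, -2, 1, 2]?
45.6946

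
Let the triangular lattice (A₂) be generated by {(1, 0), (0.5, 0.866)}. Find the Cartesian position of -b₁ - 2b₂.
(-2, -1.732)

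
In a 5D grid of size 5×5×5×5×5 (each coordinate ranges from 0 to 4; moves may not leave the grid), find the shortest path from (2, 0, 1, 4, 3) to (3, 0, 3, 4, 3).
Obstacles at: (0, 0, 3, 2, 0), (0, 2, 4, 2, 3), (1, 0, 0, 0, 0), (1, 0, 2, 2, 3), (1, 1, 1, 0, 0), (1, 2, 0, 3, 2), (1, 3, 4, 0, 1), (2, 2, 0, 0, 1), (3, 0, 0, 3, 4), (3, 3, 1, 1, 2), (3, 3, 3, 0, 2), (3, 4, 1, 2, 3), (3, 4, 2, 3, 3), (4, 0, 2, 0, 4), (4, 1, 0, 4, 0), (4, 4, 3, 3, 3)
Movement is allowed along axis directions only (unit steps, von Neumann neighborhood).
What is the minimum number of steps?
3
(one shortest path: (2, 0, 1, 4, 3) → (3, 0, 1, 4, 3) → (3, 0, 2, 4, 3) → (3, 0, 3, 4, 3))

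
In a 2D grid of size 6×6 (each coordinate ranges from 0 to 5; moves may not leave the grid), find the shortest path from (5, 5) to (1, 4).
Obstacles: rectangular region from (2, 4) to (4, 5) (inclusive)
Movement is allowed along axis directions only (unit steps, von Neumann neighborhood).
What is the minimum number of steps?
7
(one shortest path: (5, 5) → (5, 4) → (5, 3) → (4, 3) → (3, 3) → (2, 3) → (1, 3) → (1, 4))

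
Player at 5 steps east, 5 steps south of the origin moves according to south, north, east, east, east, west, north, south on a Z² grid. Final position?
(7, -5)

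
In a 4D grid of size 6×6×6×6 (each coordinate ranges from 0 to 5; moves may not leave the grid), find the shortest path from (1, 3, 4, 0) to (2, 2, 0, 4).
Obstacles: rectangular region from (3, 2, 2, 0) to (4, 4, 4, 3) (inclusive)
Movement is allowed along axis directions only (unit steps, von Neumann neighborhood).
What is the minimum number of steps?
10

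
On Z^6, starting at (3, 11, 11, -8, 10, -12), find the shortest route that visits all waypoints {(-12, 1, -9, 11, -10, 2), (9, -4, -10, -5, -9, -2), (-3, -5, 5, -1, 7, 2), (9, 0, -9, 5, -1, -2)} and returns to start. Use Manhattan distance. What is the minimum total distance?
248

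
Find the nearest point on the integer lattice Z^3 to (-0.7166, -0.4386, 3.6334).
(-1, 0, 4)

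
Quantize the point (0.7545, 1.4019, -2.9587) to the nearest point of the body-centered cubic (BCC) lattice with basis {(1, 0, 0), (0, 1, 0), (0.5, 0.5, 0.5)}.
(1, 1, -3)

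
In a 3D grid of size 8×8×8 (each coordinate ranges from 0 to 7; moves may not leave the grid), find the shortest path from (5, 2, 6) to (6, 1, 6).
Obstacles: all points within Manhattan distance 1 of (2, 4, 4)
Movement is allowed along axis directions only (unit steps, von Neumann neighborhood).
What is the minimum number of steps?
2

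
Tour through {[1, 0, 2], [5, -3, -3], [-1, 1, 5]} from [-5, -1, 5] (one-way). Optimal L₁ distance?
24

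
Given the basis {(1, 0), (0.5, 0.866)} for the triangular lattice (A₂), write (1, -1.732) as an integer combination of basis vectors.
2b₁ - 2b₂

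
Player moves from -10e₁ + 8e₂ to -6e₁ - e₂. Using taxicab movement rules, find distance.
13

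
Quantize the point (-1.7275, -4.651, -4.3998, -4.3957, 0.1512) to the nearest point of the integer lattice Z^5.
(-2, -5, -4, -4, 0)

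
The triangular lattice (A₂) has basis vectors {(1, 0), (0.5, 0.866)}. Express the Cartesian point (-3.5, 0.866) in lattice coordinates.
-4b₁ + b₂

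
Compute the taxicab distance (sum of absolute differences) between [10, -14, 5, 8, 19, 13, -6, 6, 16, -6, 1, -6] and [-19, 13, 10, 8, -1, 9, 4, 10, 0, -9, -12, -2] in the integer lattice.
135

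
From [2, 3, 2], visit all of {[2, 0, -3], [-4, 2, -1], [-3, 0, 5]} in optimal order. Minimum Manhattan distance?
27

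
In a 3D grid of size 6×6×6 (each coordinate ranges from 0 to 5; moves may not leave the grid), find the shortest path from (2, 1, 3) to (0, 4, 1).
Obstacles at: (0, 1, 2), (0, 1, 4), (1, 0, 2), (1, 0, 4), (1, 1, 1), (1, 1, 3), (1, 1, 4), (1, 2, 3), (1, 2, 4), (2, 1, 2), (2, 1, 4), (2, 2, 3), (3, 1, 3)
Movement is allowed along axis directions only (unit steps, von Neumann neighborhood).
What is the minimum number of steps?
9
(one shortest path: (2, 1, 3) → (2, 0, 3) → (1, 0, 3) → (0, 0, 3) → (0, 1, 3) → (0, 2, 3) → (0, 3, 3) → (0, 4, 3) → (0, 4, 2) → (0, 4, 1))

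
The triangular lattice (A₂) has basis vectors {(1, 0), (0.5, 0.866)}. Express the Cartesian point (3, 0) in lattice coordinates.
3b₁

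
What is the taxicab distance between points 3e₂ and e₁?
4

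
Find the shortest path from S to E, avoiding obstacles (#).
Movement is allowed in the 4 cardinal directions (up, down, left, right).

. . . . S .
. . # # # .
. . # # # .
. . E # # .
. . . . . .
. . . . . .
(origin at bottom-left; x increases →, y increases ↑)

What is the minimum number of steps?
7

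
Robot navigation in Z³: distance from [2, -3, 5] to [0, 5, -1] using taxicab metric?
16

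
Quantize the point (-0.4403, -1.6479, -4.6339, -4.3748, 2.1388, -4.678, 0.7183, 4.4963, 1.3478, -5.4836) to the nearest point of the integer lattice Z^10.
(0, -2, -5, -4, 2, -5, 1, 4, 1, -5)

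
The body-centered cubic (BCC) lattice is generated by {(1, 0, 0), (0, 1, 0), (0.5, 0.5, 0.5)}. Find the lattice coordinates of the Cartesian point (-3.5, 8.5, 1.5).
-5b₁ + 7b₂ + 3b₃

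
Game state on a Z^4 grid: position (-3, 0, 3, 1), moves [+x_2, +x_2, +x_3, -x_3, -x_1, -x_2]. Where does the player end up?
(-4, 1, 3, 1)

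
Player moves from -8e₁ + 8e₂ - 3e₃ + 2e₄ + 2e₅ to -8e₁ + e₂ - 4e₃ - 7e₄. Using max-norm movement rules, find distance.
9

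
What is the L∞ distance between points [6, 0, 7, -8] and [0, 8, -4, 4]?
12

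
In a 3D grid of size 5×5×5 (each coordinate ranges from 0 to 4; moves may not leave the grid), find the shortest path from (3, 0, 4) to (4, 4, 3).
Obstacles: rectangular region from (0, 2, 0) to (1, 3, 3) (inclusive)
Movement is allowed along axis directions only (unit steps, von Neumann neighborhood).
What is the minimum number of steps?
6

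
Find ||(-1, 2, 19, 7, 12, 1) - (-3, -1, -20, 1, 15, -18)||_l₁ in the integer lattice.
72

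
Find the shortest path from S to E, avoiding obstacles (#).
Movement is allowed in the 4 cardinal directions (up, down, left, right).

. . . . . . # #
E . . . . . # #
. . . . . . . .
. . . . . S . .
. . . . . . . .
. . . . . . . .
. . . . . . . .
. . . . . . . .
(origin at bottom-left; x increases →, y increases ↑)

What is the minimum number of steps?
7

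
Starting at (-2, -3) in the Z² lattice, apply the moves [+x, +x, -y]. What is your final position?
(0, -4)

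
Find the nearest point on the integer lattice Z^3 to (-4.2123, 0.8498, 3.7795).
(-4, 1, 4)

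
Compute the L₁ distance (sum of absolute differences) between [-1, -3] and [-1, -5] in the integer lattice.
2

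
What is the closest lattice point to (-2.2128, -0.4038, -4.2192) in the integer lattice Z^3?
(-2, 0, -4)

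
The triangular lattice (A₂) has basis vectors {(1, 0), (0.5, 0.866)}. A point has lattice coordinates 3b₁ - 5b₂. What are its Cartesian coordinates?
(0.5, -4.33)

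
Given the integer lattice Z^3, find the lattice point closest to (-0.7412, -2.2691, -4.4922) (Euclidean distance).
(-1, -2, -4)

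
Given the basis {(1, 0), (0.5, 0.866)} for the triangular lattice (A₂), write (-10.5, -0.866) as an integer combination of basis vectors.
-10b₁ - b₂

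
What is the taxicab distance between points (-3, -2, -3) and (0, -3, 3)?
10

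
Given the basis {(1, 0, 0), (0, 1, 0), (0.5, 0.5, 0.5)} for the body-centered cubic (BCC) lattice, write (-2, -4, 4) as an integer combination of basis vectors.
-6b₁ - 8b₂ + 8b₃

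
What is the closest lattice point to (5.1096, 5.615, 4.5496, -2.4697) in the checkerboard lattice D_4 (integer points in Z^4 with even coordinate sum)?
(5, 6, 5, -2)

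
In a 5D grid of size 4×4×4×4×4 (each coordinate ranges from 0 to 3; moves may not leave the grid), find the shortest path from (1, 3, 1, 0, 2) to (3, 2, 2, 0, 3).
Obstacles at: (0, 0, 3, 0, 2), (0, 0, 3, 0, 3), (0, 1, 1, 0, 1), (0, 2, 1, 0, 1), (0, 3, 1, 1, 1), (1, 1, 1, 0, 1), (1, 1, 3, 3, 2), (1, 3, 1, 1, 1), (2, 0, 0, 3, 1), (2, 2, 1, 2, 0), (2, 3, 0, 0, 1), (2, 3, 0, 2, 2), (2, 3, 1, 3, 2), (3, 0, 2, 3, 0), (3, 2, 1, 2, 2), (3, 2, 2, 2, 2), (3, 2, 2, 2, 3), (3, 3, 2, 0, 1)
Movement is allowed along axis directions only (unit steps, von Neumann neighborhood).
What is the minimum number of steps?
5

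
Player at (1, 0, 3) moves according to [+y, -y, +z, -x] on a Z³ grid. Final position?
(0, 0, 4)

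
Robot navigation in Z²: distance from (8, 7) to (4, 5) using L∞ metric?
4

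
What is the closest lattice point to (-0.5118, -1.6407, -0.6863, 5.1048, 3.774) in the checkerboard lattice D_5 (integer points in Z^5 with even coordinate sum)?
(0, -2, -1, 5, 4)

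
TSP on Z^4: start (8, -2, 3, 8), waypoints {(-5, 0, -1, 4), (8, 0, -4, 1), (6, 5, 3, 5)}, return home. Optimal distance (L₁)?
68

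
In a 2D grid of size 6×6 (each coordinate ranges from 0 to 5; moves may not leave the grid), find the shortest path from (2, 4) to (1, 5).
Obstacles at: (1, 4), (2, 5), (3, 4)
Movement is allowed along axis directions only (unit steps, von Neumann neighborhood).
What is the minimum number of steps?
6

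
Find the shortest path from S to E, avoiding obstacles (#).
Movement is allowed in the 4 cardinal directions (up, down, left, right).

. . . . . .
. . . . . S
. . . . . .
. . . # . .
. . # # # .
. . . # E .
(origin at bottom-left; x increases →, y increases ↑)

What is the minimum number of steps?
5
(one shortest path: (5, 4) → (5, 3) → (5, 2) → (5, 1) → (5, 0) → (4, 0))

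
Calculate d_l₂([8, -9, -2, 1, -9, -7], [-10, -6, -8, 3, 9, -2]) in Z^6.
26.8701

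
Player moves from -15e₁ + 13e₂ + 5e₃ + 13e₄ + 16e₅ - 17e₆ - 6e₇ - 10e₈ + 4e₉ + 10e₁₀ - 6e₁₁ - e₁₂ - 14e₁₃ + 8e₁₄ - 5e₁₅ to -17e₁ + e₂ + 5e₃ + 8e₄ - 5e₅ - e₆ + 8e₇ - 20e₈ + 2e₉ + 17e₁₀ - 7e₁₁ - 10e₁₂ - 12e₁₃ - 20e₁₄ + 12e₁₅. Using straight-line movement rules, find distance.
48.7647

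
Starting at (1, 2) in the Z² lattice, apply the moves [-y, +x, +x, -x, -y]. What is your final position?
(2, 0)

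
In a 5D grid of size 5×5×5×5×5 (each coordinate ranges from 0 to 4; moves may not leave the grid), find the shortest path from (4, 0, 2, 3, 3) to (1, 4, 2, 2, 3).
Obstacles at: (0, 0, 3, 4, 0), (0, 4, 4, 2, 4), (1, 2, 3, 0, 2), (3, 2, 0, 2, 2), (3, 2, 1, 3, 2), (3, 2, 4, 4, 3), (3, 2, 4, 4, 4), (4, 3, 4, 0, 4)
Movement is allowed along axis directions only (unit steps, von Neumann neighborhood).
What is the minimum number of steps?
8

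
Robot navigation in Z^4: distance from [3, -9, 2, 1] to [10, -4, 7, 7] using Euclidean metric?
11.619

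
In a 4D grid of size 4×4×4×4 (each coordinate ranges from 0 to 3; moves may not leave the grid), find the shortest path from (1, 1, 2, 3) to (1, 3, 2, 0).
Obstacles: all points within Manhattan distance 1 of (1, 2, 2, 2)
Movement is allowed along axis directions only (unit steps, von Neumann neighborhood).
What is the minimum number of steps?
7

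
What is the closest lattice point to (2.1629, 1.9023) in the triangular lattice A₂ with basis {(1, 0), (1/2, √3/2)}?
(2, 1.732)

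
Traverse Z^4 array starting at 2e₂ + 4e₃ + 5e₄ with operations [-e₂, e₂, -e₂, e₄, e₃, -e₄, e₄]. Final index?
(0, 1, 5, 6)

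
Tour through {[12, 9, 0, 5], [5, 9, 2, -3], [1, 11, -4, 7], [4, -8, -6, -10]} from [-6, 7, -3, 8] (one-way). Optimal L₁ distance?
82
(one optimal route: (-6, 7, -3, 8) → (1, 11, -4, 7) → (12, 9, 0, 5) → (5, 9, 2, -3) → (4, -8, -6, -10))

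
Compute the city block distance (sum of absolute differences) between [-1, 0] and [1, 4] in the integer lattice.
6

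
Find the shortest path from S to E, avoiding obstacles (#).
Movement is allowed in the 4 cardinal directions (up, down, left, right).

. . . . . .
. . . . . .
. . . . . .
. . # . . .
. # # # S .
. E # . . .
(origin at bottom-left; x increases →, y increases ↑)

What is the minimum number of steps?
10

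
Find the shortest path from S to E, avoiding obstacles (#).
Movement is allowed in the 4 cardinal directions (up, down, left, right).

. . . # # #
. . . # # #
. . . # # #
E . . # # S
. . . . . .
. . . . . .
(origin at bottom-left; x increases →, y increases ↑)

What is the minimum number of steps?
7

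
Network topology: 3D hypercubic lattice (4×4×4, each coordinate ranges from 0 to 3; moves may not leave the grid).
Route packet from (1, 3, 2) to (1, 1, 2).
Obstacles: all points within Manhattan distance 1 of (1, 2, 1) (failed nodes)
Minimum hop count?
4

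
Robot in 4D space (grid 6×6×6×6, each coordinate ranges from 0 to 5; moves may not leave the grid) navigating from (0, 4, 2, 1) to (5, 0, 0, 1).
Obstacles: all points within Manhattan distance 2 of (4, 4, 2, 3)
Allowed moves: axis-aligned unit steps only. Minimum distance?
11
(one shortest path: (0, 4, 2, 1) → (1, 4, 2, 1) → (2, 4, 2, 1) → (3, 4, 2, 1) → (3, 3, 2, 1) → (4, 3, 2, 1) → (5, 3, 2, 1) → (5, 2, 2, 1) → (5, 1, 2, 1) → (5, 0, 2, 1) → (5, 0, 1, 1) → (5, 0, 0, 1))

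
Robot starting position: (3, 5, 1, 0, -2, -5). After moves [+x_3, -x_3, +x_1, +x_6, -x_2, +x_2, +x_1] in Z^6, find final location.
(5, 5, 1, 0, -2, -4)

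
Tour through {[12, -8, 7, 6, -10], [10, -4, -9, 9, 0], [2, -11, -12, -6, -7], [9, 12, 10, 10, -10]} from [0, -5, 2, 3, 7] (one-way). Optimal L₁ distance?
150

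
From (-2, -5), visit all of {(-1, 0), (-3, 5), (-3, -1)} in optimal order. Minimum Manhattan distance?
15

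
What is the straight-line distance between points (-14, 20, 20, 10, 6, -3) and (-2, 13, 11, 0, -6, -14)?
25.2784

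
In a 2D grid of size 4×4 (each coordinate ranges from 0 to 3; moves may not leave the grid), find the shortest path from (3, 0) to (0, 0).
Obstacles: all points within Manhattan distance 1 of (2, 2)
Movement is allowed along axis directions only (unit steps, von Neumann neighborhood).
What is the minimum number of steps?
3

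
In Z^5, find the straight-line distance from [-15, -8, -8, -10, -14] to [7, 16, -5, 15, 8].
46.669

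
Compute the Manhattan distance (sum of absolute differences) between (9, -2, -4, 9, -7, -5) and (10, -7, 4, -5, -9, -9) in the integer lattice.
34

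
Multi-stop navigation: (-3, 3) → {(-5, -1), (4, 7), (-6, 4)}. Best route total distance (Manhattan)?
25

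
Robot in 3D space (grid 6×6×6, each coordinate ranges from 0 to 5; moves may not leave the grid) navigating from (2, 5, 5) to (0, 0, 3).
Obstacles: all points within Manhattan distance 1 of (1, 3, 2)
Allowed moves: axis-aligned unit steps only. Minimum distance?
9
(one shortest path: (2, 5, 5) → (1, 5, 5) → (0, 5, 5) → (0, 4, 5) → (0, 3, 5) → (0, 2, 5) → (0, 1, 5) → (0, 0, 5) → (0, 0, 4) → (0, 0, 3))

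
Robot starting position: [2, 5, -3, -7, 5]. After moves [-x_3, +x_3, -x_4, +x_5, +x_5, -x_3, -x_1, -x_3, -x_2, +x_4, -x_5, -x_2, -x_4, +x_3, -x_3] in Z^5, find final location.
(1, 3, -5, -8, 6)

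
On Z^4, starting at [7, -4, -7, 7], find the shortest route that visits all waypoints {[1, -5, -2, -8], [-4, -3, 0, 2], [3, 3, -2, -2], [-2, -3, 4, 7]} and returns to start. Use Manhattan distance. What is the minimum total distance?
92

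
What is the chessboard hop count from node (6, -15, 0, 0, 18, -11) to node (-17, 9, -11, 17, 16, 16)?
27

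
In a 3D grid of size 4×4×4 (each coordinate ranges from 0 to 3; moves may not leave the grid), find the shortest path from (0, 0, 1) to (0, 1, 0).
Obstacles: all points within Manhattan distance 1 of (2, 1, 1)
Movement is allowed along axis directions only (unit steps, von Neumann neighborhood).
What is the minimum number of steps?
2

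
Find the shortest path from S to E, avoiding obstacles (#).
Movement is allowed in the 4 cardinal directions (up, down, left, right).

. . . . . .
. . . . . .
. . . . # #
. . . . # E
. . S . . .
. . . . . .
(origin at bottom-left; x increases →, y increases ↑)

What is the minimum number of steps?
4
(one shortest path: (2, 1) → (3, 1) → (4, 1) → (5, 1) → (5, 2))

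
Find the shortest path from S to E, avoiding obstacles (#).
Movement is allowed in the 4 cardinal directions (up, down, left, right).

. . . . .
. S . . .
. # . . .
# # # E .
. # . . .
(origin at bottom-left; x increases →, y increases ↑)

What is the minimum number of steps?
4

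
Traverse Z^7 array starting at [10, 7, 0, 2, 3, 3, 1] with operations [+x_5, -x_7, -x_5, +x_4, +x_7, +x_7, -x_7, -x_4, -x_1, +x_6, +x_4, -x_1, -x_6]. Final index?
(8, 7, 0, 3, 3, 3, 1)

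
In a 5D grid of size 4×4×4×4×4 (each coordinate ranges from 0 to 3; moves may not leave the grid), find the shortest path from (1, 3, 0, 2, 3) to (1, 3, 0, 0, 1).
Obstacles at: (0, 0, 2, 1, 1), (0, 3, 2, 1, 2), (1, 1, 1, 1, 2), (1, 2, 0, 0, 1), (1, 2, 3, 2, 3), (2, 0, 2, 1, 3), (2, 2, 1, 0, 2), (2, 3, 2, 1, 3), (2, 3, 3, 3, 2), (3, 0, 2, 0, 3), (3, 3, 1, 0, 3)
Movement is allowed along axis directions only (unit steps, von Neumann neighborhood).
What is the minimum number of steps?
4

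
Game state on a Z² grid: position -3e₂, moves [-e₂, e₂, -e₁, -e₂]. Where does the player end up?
(-1, -4)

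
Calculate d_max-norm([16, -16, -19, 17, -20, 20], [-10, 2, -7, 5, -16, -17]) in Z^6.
37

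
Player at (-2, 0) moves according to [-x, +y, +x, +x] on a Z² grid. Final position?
(-1, 1)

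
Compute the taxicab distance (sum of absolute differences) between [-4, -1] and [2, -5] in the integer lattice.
10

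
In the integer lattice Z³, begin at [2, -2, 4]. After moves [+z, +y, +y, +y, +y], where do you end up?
(2, 2, 5)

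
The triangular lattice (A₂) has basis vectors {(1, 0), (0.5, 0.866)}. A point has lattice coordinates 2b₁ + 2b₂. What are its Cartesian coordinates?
(3, 1.732)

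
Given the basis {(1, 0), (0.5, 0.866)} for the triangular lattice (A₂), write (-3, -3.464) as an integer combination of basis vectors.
-b₁ - 4b₂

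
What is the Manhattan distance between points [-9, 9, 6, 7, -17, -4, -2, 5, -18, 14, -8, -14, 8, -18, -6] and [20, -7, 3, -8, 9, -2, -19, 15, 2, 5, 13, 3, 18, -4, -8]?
211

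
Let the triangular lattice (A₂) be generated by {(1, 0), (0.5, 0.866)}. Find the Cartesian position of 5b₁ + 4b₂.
(7, 3.464)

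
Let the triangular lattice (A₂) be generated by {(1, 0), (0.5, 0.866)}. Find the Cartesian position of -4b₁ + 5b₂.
(-1.5, 4.33)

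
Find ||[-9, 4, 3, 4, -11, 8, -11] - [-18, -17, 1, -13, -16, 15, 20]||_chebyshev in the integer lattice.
31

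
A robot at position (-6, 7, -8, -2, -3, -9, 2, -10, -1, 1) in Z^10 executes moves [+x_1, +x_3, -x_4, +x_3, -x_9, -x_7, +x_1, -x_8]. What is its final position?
(-4, 7, -6, -3, -3, -9, 1, -11, -2, 1)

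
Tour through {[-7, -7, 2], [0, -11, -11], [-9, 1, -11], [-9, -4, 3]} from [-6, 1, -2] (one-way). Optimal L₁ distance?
59
(one optimal route: (-6, 1, -2) → (-7, -7, 2) → (-9, -4, 3) → (-9, 1, -11) → (0, -11, -11))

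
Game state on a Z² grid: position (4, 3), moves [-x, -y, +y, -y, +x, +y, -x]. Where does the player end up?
(3, 3)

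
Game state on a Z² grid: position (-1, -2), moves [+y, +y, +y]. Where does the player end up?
(-1, 1)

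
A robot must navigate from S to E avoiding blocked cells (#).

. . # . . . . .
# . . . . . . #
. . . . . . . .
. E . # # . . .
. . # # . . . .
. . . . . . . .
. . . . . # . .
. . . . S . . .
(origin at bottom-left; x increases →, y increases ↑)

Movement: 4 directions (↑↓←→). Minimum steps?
7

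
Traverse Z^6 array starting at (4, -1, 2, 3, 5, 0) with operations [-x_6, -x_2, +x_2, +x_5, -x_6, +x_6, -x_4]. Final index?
(4, -1, 2, 2, 6, -1)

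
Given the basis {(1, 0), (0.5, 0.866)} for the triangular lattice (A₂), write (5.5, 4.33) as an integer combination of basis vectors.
3b₁ + 5b₂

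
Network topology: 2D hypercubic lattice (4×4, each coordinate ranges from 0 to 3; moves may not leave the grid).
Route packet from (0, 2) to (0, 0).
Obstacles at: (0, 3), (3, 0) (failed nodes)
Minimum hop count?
2
(one shortest path: (0, 2) → (0, 1) → (0, 0))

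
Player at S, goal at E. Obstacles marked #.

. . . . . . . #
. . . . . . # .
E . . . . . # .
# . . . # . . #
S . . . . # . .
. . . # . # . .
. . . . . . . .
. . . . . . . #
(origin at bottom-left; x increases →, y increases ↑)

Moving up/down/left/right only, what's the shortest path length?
4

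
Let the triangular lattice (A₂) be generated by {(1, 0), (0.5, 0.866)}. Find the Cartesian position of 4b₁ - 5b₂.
(1.5, -4.33)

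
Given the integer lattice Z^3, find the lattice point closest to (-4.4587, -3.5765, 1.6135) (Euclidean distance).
(-4, -4, 2)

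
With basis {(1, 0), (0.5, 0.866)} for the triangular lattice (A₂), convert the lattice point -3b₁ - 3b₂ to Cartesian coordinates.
(-4.5, -2.598)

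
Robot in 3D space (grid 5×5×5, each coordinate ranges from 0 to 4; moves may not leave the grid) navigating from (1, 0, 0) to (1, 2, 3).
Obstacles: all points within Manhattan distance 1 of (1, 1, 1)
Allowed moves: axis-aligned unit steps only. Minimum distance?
7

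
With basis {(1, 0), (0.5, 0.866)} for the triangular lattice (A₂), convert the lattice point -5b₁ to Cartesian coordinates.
(-5, 0)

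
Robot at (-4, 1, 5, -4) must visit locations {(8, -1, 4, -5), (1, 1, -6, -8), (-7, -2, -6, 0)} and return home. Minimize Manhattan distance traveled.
78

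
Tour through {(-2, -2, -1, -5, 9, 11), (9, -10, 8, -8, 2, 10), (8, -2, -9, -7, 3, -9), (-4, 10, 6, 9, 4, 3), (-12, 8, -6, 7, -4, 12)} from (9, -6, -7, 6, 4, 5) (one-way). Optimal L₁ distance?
210
(one optimal route: (9, -6, -7, 6, 4, 5) → (8, -2, -9, -7, 3, -9) → (9, -10, 8, -8, 2, 10) → (-2, -2, -1, -5, 9, 11) → (-4, 10, 6, 9, 4, 3) → (-12, 8, -6, 7, -4, 12))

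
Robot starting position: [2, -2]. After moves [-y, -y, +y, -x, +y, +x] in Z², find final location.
(2, -2)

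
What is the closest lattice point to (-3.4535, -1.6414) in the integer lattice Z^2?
(-3, -2)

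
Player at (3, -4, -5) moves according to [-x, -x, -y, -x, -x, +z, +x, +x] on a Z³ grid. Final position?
(1, -5, -4)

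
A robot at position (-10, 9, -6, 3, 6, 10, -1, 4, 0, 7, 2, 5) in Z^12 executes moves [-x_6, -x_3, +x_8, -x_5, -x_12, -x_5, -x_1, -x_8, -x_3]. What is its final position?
(-11, 9, -8, 3, 4, 9, -1, 4, 0, 7, 2, 4)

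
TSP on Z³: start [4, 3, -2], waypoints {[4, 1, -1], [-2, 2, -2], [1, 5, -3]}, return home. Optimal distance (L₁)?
24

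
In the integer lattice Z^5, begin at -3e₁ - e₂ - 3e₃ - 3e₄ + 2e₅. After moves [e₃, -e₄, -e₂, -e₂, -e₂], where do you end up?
(-3, -4, -2, -4, 2)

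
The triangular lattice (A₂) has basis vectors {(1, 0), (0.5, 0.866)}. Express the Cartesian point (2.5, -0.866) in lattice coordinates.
3b₁ - b₂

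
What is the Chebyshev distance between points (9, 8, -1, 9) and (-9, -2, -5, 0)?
18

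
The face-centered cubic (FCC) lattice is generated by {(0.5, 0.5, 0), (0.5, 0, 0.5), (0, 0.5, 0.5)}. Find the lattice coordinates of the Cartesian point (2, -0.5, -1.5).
3b₁ + b₂ - 4b₃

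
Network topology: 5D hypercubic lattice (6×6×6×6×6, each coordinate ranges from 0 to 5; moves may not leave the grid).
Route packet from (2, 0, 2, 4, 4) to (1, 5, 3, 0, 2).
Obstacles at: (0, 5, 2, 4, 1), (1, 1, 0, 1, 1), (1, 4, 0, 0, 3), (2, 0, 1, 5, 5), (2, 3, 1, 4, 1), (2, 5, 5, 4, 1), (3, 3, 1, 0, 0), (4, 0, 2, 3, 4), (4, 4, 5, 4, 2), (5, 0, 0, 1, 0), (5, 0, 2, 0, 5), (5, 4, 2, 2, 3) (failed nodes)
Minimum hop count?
13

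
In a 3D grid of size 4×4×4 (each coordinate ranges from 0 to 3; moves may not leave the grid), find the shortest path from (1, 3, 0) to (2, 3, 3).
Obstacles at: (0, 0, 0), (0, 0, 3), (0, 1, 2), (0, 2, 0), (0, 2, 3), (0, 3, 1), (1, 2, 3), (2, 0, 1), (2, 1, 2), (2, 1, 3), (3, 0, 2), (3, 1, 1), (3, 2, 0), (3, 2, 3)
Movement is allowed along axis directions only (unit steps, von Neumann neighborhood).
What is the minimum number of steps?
4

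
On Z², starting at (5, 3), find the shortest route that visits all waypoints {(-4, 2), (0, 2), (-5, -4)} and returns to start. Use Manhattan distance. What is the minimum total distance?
34
(one optimal route: (5, 3) → (-4, 2) → (-5, -4) → (0, 2) → (5, 3))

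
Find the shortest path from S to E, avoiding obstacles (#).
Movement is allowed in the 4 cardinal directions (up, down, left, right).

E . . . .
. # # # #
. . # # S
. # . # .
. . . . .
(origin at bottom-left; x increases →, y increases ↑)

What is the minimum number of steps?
10
(one shortest path: (4, 2) → (4, 1) → (4, 0) → (3, 0) → (2, 0) → (1, 0) → (0, 0) → (0, 1) → (0, 2) → (0, 3) → (0, 4))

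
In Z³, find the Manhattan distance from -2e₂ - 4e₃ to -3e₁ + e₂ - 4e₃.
6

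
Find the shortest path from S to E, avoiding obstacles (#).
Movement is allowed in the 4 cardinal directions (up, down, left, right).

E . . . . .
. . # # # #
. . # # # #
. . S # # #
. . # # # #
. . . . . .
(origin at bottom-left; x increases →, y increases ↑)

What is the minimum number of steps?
5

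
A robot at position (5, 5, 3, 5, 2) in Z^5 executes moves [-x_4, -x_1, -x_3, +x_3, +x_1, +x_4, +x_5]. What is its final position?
(5, 5, 3, 5, 3)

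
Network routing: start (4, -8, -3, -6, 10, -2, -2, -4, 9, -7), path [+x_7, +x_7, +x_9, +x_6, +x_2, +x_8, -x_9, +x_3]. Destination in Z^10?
(4, -7, -2, -6, 10, -1, 0, -3, 9, -7)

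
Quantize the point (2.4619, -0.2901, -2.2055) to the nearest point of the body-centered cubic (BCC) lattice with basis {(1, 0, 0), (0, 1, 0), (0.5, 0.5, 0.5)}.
(2.5, -0.5, -2.5)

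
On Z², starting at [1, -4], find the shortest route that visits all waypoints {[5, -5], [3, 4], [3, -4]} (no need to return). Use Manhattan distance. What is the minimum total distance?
16
(one optimal route: (1, -4) → (5, -5) → (3, -4) → (3, 4))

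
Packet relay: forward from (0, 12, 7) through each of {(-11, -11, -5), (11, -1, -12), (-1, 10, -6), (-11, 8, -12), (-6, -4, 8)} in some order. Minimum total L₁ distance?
121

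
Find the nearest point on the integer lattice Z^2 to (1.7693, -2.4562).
(2, -2)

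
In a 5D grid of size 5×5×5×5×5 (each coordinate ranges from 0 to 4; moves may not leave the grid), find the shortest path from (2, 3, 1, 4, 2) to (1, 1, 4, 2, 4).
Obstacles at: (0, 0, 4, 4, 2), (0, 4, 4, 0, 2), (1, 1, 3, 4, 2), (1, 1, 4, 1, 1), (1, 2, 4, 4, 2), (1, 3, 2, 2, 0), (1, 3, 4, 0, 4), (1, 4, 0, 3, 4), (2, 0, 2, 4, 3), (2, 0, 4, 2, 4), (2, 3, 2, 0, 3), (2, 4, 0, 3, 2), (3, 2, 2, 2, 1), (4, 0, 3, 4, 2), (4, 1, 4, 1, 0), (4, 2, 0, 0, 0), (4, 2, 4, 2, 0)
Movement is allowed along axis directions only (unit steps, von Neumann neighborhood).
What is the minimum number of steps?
10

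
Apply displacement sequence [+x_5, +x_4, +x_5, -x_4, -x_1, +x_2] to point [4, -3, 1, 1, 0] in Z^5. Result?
(3, -2, 1, 1, 2)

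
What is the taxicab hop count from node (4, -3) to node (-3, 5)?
15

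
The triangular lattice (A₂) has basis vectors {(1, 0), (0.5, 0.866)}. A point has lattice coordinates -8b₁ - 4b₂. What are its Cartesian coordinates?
(-10, -3.464)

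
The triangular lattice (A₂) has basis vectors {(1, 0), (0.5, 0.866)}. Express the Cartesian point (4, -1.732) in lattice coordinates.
5b₁ - 2b₂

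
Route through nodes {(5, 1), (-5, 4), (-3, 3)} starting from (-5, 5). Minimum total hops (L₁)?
14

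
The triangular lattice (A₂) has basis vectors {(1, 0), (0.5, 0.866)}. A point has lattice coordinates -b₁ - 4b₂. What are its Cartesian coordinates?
(-3, -3.464)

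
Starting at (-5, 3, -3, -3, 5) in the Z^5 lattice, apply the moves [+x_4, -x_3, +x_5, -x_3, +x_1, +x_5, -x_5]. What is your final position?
(-4, 3, -5, -2, 6)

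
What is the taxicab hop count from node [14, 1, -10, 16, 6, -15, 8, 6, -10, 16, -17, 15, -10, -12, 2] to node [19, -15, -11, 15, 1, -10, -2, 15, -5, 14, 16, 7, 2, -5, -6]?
127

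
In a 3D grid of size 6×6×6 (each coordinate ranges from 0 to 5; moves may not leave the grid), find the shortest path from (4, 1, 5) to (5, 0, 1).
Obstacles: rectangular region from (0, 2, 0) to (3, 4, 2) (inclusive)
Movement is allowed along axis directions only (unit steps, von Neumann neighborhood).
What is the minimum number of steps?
6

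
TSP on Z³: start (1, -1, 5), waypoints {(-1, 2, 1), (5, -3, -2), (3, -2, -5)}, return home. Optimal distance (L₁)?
42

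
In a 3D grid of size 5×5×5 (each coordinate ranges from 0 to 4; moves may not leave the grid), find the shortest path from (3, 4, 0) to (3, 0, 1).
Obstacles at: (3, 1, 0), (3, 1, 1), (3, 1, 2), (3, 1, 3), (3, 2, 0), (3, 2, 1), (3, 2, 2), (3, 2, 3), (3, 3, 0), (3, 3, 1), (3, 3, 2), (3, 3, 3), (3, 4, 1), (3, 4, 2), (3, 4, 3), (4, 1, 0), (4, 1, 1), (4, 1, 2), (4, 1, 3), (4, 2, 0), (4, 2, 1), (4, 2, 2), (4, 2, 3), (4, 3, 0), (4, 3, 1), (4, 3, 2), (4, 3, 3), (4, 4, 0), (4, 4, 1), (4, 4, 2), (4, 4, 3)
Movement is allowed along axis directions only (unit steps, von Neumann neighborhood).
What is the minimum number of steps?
7
(one shortest path: (3, 4, 0) → (2, 4, 0) → (2, 3, 0) → (2, 2, 0) → (2, 1, 0) → (2, 0, 0) → (3, 0, 0) → (3, 0, 1))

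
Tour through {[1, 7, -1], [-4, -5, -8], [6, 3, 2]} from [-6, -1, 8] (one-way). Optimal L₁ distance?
58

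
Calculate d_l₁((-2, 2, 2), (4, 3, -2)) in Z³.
11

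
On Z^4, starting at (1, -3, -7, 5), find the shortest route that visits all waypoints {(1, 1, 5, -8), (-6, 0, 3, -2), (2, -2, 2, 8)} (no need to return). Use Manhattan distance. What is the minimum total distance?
51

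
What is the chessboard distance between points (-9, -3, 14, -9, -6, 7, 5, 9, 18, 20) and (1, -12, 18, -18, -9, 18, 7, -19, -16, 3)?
34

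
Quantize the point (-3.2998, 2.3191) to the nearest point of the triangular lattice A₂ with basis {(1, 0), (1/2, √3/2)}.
(-3.5, 2.598)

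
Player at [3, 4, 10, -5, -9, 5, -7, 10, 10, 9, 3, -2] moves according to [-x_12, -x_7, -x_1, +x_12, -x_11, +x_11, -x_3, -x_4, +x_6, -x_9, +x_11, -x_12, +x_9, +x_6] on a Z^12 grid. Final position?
(2, 4, 9, -6, -9, 7, -8, 10, 10, 9, 4, -3)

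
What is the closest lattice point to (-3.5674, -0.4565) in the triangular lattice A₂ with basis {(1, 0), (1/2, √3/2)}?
(-3.5, -0.866)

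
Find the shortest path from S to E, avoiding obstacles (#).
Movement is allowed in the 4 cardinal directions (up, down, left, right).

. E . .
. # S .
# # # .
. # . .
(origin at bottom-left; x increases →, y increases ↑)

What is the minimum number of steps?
2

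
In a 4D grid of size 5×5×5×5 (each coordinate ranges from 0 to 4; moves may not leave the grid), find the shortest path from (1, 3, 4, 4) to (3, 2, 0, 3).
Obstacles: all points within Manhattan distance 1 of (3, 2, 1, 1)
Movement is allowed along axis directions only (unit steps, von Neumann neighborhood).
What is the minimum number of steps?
8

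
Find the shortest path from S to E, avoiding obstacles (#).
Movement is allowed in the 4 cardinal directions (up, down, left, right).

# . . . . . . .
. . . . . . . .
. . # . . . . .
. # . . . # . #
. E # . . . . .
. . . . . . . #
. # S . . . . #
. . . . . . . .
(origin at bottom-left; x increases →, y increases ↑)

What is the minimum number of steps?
3
(one shortest path: (2, 1) → (2, 2) → (1, 2) → (1, 3))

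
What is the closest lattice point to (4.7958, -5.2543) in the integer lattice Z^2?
(5, -5)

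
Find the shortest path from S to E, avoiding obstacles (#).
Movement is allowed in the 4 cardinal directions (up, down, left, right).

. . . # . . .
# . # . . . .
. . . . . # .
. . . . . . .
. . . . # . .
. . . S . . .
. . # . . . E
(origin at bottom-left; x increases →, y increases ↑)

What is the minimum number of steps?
4
(one shortest path: (3, 1) → (4, 1) → (5, 1) → (6, 1) → (6, 0))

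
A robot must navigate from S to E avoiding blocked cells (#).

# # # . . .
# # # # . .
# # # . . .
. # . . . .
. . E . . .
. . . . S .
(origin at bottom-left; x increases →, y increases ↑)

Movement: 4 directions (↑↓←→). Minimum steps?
3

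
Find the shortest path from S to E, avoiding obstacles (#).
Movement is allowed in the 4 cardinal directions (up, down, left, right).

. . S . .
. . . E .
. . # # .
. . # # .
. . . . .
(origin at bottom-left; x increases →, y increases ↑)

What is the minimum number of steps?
2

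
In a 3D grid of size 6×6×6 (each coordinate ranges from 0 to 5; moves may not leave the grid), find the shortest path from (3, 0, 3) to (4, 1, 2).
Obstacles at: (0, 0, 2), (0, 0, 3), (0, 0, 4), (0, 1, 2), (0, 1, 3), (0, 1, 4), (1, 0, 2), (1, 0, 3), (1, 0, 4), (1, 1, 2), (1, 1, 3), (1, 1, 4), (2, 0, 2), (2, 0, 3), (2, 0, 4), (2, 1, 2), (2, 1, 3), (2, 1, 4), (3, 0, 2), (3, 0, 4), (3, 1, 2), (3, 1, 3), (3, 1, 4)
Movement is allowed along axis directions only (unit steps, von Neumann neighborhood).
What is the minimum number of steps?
3
(one shortest path: (3, 0, 3) → (4, 0, 3) → (4, 1, 3) → (4, 1, 2))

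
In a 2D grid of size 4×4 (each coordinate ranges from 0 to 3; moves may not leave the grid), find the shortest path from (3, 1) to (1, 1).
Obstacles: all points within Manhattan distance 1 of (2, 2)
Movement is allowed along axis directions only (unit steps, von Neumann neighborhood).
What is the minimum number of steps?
4
(one shortest path: (3, 1) → (3, 0) → (2, 0) → (1, 0) → (1, 1))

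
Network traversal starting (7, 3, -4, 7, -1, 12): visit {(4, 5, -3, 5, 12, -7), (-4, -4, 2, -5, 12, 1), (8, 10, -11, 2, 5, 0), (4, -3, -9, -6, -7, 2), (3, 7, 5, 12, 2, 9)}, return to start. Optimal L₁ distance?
232
(one optimal route: (7, 3, -4, 7, -1, 12) → (8, 10, -11, 2, 5, 0) → (4, -3, -9, -6, -7, 2) → (-4, -4, 2, -5, 12, 1) → (4, 5, -3, 5, 12, -7) → (3, 7, 5, 12, 2, 9) → (7, 3, -4, 7, -1, 12))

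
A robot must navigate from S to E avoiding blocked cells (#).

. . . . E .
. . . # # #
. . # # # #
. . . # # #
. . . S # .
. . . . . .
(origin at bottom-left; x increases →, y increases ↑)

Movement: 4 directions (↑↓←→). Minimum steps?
9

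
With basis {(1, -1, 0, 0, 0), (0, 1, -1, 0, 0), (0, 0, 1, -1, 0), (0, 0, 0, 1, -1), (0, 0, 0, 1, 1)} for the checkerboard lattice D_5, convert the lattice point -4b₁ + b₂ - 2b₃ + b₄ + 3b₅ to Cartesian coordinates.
(-4, 5, -3, 6, 2)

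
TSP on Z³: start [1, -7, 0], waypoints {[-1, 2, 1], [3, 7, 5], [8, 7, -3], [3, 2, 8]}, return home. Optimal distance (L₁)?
68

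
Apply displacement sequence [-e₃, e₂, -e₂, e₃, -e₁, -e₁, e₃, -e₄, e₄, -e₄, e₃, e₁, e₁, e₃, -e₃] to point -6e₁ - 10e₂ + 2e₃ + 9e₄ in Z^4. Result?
(-6, -10, 4, 8)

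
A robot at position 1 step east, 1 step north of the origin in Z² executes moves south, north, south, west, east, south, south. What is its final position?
(1, -2)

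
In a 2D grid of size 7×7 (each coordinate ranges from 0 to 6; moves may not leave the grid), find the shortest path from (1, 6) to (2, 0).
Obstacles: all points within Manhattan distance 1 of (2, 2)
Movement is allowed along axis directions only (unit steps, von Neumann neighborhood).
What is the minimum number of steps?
9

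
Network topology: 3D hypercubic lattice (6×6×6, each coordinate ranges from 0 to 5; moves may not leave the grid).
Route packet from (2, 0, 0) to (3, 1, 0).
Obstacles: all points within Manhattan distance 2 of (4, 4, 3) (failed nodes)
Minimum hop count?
2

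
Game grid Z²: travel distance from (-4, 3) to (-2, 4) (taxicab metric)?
3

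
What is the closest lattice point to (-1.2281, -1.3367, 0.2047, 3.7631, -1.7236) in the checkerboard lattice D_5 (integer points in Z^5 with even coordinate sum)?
(-1, -1, 0, 4, -2)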